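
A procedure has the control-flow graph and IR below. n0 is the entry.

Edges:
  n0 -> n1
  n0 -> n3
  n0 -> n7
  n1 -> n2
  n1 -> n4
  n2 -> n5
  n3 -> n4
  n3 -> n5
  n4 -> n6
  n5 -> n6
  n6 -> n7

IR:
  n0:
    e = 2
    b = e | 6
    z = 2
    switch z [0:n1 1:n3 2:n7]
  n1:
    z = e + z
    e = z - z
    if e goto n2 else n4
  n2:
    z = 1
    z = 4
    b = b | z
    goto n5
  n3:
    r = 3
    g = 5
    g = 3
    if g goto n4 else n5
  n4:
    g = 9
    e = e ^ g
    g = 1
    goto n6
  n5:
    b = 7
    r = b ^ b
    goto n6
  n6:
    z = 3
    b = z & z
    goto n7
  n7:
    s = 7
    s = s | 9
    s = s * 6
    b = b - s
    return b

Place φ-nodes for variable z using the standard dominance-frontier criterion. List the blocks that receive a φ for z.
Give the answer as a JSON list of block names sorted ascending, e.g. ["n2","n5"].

Answer: ["n4", "n5", "n6", "n7"]

Working:
idom tree: n1←n0 n2←n1 n3←n0 n4←n0 n5←n0 n6←n0 n7←n0
Dom at joins:
  n4: preds {n1,n3}: {n0,n1} ∩ {n0,n3} = {n0}; idom=n0
  n5: preds {n2,n3}: {n0,n1,n2} ∩ {n0,n3} = {n0}; idom=n0
  n6: preds {n4,n5}: {n0,n4} ∩ {n0,n5} = {n0}; idom=n0
  n7: preds {n0,n6}: {n0} ∩ {n0,n6} = {n0}; idom=n0

DF derivation:
  join n4 pred n1: n1 stop@n0
  join n4 pred n3: n3 stop@n0
  join n5 pred n2: n2→n1 stop@n0
  join n5 pred n3: n3 stop@n0
  join n6 pred n4: n4 stop@n0
  join n6 pred n5: n5 stop@n0
  join n7 pred n0: · stop@n0
  join n7 pred n6: n6 stop@n0
  n0: DF=∅
  n1: DF={n4,n5}
  n2: DF={n5}
  n3: DF={n4,n5}
  n4: DF={n6}
  n5: DF={n6}
  n6: DF={n7}
  n7: DF=∅

φ for z: defs {n0,n1,n2,n6}
  DF⁺ = {n4,n5,n6,n7}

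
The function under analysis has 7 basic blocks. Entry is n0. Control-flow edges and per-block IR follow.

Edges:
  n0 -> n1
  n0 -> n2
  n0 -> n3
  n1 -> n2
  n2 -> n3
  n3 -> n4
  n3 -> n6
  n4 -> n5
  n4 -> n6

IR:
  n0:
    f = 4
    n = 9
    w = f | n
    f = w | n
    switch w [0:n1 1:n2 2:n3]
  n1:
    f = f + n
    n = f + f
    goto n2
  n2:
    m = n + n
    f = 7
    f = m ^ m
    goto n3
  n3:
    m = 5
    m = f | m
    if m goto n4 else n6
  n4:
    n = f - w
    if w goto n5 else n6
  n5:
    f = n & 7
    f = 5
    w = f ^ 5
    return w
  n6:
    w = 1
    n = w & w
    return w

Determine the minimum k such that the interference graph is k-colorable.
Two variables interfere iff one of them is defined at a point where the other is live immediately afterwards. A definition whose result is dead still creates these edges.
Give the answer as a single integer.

Answer: 3

Working:
def/use:
  n0: {f,n,w} / ∅
  n1: {f,n} / {f,n}
  n2: {f,m} / {n}
  n3: {m} / {f}
  n4: {n} / {f,w}
  n5: {f,w} / {n}
  n6: {n,w} / ∅

Liveness:
  live n0: ∅→{f,n,w}
  live n1: {f,n,w}→{n,w}
  live n2: {n,w}→{f,w}
  live n3: {f,w}→{f,w}
  live n4: {f,w}→{n}
  live n5: {n}→∅
  live n6: ∅→∅

Interfere edges:
  f↔{m,n,w}
  m↔{f,w}
  n↔{f,w}
  w↔{f,m,n}

Chromatic number:
  {f,m,w} pairwise interfere (3-clique) ⇒ χ ≥ 3
  3-colouring: c0={f}  c1={w}  c2={m,n}
  χ = 3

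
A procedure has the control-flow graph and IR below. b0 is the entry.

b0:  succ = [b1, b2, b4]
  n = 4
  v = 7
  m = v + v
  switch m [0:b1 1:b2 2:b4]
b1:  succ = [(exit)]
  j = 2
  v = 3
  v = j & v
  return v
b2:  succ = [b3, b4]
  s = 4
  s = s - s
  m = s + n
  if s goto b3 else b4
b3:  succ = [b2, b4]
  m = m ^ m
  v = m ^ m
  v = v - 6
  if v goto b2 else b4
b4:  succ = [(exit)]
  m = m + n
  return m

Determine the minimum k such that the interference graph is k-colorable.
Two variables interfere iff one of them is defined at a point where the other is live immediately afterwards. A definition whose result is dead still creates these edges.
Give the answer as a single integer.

Answer: 3

Working:
def/use:
  b0: {m,n,v} / ∅
  b1: {j,v} / ∅
  b2: {m,s} / {n}
  b3: {m,v} / {m}
  b4: {m} / {m,n}

Live sets:
  b0 li=∅ lo={m,n}
  b1 li=∅ lo=∅
  b2 li={n} lo={m,n}
  b3 li={m,n} lo={m,n}
  b4 li={m,n} lo=∅

Conflict graph:
  j: {v}
  m: {n,s,v}
  n: {m,s,v}
  s: {m,n}
  v: {j,m,n}

Chromatic number:
  clique {m,n,s} ⇒ need ≥ 3
  assign j→R0 m→R0 n→R1 s→R2 v→R2 — no edge inside a register ⇒ χ ≤ 3
  χ = 3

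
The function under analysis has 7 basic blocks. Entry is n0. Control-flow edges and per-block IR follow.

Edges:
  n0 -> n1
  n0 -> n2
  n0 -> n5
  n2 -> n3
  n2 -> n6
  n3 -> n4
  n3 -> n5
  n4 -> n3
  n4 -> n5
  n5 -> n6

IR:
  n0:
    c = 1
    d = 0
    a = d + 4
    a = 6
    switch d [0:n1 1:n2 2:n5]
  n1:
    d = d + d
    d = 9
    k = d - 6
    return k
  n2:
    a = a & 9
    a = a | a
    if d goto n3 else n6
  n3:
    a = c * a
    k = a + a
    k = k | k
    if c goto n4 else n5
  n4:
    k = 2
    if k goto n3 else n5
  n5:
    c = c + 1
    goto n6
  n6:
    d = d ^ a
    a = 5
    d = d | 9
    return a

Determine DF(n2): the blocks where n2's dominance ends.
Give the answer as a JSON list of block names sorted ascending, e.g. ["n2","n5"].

Answer: ["n5", "n6"]

Analysis:
idom tree: n1←n0 n2←n0 n3←n2 n4←n3 n5←n0 n6←n0
Join-block Dom:
  n3: preds {n2,n4}: {n0,n2} ∩ {n0,n2,n3,n4} = {n0,n2}; idom=n2
  n5: preds {n0,n3,n4}: {n0} ∩ {n0,n2,n3} ∩ {n0,n2,n3,n4} = {n0}; idom=n0
  n6: preds {n2,n5}: {n0,n2} ∩ {n0,n5} = {n0}; idom=n0

Frontier:
  join n3 pred n2: · stop@n2
  join n3 pred n4: n4→n3 stop@n2
  join n5 pred n0: · stop@n0
  join n5 pred n3: n3→n2 stop@n0
  join n5 pred n4: n4→n3→n2 stop@n0
  join n6 pred n2: n2 stop@n0
  join n6 pred n5: n5 stop@n0
  n0: DF=∅
  n1: DF=∅
  n2: DF={n5,n6}
  n3: DF={n3,n5}
  n4: DF={n3,n5}
  n5: DF={n6}
  n6: DF=∅

DF(n2) = ["n5", "n6"]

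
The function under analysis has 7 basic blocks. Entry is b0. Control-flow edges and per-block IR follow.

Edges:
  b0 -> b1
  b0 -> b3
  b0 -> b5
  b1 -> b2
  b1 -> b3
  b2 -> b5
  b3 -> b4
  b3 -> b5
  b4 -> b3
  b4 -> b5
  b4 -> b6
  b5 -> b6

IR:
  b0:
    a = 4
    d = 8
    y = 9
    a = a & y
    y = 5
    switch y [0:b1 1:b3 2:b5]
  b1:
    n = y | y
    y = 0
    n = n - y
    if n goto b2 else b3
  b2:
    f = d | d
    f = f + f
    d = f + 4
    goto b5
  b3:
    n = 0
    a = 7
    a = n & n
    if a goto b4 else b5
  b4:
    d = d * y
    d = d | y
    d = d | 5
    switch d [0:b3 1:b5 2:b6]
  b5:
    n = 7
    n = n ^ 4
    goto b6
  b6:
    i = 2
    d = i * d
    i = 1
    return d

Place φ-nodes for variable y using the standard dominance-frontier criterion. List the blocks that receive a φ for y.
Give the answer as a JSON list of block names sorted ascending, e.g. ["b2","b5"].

idom tree: b1←b0 b2←b1 b3←b0 b4←b3 b5←b0 b6←b0
Dom∩ at merges:
  b3: preds {b0,b1,b4}: {b0} ∩ {b0,b1} ∩ {b0,b3,b4} = {b0}; idom=b0
  b5: preds {b0,b2,b3,b4}: {b0} ∩ {b0,b1,b2} ∩ {b0,b3} ∩ {b0,b3,b4} = {b0}; idom=b0
  b6: preds {b4,b5}: {b0,b3,b4} ∩ {b0,b5} = {b0}; idom=b0

DF walk-up:
  join b3 pred b0: · stop@b0
  join b3 pred b1: b1 stop@b0
  join b3 pred b4: b4→b3 stop@b0
  join b5 pred b0: · stop@b0
  join b5 pred b2: b2→b1 stop@b0
  join b5 pred b3: b3 stop@b0
  join b5 pred b4: b4→b3 stop@b0
  join b6 pred b4: b4→b3 stop@b0
  join b6 pred b5: b5 stop@b0
  b0 → ∅
  b1 → {b3,b5}
  b2 → {b5}
  b3 → {b3,b5,b6}
  b4 → {b3,b5,b6}
  b5 → {b6}
  b6 → ∅

φ for y: defs {b0,b1}
  DF⁺ = {b3,b5,b6}

Answer: ["b3", "b5", "b6"]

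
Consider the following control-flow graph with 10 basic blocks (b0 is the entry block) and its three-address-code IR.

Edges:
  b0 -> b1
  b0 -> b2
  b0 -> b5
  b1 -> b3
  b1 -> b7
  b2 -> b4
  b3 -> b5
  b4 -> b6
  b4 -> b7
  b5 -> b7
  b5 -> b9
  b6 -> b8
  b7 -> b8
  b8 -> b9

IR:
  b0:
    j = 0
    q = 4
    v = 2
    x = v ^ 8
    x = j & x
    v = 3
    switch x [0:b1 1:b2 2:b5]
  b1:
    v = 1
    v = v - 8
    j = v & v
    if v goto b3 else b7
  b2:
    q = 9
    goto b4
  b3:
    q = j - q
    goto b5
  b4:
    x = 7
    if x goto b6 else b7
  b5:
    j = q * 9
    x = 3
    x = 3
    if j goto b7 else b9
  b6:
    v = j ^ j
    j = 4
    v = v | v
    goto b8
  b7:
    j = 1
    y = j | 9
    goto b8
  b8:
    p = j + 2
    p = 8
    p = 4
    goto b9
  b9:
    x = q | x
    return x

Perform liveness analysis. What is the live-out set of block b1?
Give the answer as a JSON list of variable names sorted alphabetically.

Answer: ["j", "q", "x"]

Working:
def/use:
  b0 def {j,q,v,x} use ∅
  b1 def {j,v} use ∅
  b2 def {q} use ∅
  b3 def {q} use {j,q}
  b4 def {x} use ∅
  b5 def {j,x} use {q}
  b6 def {j,v} use {j}
  b7 def {j,y} use ∅
  b8 def {p} use {j}
  b9 def {x} use {q,x}

Live sets:
  b0: in=∅ out={j,q,x}
  b1: in={q,x} out={j,q,x}
  b2: in={j} out={j,q}
  b3: in={j,q} out={q}
  b4: in={j,q} out={j,q,x}
  b5: in={q} out={q,x}
  b6: in={j,q,x} out={j,q,x}
  b7: in={q,x} out={j,q,x}
  b8: in={j,q,x} out={q,x}
  b9: in={q,x} out=∅

live-out(b1) = ["j", "q", "x"]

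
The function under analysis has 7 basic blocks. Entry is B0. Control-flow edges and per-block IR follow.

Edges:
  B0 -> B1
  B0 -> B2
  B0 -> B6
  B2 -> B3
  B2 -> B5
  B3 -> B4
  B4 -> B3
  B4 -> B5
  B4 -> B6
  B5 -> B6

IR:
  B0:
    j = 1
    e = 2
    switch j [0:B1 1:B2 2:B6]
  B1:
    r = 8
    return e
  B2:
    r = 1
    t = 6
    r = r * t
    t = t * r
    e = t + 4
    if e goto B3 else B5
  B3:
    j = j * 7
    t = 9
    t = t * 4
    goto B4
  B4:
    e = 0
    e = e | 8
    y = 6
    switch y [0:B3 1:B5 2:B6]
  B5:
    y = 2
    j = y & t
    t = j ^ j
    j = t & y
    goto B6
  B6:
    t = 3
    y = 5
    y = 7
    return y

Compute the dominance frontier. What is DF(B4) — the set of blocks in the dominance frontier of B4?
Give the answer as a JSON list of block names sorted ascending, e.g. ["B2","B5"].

Answer: ["B3", "B5", "B6"]

Analysis:
idom tree: B1←B0 B2←B0 B3←B2 B4←B3 B5←B2 B6←B0
Join-block Dom:
  B3: preds {B2,B4}: {B0,B2} ∩ {B0,B2,B3,B4} = {B0,B2}; idom=B2
  B5: preds {B2,B4}: {B0,B2} ∩ {B0,B2,B3,B4} = {B0,B2}; idom=B2
  B6: preds {B0,B4,B5}: {B0} ∩ {B0,B2,B3,B4} ∩ {B0,B2,B5} = {B0}; idom=B0

DF derivation:
  B3←B2: walk · to B2
  B3←B4: walk B4→B3 to B2
  B5←B2: walk · to B2
  B5←B4: walk B4→B3 to B2
  B6←B0: walk · to B0
  B6←B4: walk B4→B3→B2 to B0
  B6←B5: walk B5→B2 to B0
  B0: DF=∅
  B1: DF=∅
  B2: DF={B6}
  B3: DF={B3,B5,B6}
  B4: DF={B3,B5,B6}
  B5: DF={B6}
  B6: DF=∅

DF(B4) = ["B3", "B5", "B6"]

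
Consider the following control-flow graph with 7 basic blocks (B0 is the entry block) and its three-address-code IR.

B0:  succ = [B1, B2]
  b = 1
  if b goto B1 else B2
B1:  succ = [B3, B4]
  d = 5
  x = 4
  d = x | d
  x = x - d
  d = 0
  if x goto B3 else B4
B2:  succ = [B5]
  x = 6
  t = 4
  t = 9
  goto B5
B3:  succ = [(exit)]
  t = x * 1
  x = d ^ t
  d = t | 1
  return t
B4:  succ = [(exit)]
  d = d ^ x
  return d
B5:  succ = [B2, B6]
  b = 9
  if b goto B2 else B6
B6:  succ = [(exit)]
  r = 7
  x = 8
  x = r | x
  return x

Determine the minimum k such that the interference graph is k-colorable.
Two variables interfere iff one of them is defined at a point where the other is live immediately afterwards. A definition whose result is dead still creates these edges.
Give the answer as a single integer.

Per-block:
  B0 def {b} use ∅
  B1 def {d,x} use ∅
  B2 def {t,x} use ∅
  B3 def {d,t,x} use {d,x}
  B4 def {d} use {d,x}
  B5 def {b} use ∅
  B6 def {r,x} use ∅

Liveness:
  B0: in=∅ out=∅
  B1: in=∅ out={d,x}
  B2: in=∅ out=∅
  B3: in={d,x} out=∅
  B4: in={d,x} out=∅
  B5: in=∅ out=∅
  B6: in=∅ out=∅

Conflict graph:
  b↔∅
  d↔{t,x}
  r↔{x}
  t↔{d,x}
  x↔{d,r,t}

Registers:
  lower bound: {d,t,x} mutually conflict ⇒ χ ≥ 3
  assign b→r0 d→r1 r→r1 t→r2 x→r0 — no edge inside a register ⇒ χ ≤ 3
  χ = 3

Answer: 3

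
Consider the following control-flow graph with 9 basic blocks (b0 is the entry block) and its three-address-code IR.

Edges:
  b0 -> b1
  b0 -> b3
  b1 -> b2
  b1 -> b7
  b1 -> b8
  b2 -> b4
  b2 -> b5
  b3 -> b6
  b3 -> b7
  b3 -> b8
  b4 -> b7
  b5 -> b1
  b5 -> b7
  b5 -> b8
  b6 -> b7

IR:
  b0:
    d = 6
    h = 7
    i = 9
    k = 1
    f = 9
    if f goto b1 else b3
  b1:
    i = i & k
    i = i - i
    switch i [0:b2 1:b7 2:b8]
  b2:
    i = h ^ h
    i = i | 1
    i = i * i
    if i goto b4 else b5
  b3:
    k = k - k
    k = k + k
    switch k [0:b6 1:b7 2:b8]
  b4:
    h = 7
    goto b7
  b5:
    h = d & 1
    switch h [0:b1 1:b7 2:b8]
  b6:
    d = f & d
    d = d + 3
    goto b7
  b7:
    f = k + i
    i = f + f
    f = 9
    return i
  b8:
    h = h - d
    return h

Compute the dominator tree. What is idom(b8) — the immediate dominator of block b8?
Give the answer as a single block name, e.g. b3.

idom tree: b1←b0 b2←b1 b3←b0 b4←b2 b5←b2 b6←b3 b7←b0 b8←b0
Dom∩ at merges:
  b1: preds {b0,b5}: {b0} ∩ {b0,b1,b2,b5} = {b0}; idom=b0
  b7: preds {b1,b3,b4,b5,b6}: {b0,b1} ∩ {b0,b3} ∩ {b0,b1,b2,b4} ∩ {b0,b1,b2,b5} ∩ {b0,b3,b6} = {b0}; idom=b0
  b8: preds {b1,b3,b5}: {b0,b1} ∩ {b0,b3} ∩ {b0,b1,b2,b5} = {b0}; idom=b0

idom(b8) = b0

Answer: b0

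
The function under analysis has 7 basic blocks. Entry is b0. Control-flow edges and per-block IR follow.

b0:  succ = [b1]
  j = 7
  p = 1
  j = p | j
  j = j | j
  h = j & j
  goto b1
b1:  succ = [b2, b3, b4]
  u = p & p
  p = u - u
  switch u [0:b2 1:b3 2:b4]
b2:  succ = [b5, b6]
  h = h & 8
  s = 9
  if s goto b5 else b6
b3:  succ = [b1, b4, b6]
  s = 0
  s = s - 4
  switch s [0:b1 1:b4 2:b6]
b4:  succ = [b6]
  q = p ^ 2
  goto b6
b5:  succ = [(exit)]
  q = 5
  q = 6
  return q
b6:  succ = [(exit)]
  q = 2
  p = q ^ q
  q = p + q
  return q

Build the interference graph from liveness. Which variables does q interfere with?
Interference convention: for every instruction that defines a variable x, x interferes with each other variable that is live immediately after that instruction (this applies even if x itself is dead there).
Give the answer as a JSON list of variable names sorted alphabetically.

Answer: ["p"]

Derivation:
Block summaries:
  b0: {h,j,p} / ∅
  b1: {p,u} / {p}
  b2: {h,s} / {h}
  b3: {s} / ∅
  b4: {q} / {p}
  b5: {q} / ∅
  b6: {p,q} / ∅

Live sets:
  live b0: ∅→{h,p}
  live b1: {h,p}→{h,p}
  live b2: {h}→∅
  live b3: {h,p}→{h,p}
  live b4: {p}→∅
  live b5: ∅→∅
  live b6: ∅→∅

Conflict graph:
  h↔{p,s,u}
  j↔{p}
  p↔{h,j,q,s,u}
  q↔{p}
  s↔{h,p}
  u↔{h,p}

N(q) = ["p"]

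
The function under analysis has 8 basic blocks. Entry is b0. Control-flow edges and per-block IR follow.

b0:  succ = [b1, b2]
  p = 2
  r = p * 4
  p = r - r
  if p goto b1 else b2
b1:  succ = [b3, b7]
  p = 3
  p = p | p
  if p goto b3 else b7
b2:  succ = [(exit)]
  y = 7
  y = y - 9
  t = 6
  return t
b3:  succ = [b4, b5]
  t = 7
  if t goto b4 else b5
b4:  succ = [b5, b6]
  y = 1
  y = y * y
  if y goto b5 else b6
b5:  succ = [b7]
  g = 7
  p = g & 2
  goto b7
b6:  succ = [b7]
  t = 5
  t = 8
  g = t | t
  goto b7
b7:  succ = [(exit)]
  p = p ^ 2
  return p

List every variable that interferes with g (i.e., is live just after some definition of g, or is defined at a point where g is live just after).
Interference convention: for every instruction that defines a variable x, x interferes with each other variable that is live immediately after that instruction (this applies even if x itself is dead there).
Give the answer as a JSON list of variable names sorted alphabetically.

Per-block:
  b0 def {p,r} use ∅
  b1 def {p} use ∅
  b2 def {t,y} use ∅
  b3 def {t} use ∅
  b4 def {y} use ∅
  b5 def {g,p} use ∅
  b6 def {g,t} use ∅
  b7 def {p} use {p}

Liveness:
  b0: in=∅ out=∅
  b1: in=∅ out={p}
  b2: in=∅ out=∅
  b3: in={p} out={p}
  b4: in={p} out={p}
  b5: in=∅ out={p}
  b6: in={p} out={p}
  b7: in={p} out=∅

Interfere edges:
  g: {p}
  p: {g,t,y}
  r: ∅
  t: {p}
  y: {p}

N(g) = ["p"]

Answer: ["p"]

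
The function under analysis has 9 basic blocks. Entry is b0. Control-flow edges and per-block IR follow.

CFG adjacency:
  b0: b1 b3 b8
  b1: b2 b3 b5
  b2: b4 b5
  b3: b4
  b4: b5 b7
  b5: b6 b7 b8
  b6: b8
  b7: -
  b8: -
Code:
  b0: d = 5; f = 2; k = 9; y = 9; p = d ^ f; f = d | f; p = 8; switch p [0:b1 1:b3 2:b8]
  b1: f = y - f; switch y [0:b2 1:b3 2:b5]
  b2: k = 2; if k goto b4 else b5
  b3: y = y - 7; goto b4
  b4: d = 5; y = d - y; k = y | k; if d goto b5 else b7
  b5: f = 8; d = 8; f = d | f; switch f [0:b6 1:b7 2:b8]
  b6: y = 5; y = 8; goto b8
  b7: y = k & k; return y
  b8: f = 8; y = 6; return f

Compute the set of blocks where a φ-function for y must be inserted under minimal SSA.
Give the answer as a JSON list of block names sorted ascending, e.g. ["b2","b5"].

idom tree: b1←b0 b2←b1 b3←b0 b4←b0 b5←b0 b6←b5 b7←b0 b8←b0
Dom at joins:
  b3: preds {b0,b1}: {b0} ∩ {b0,b1} = {b0}; idom=b0
  b4: preds {b2,b3}: {b0,b1,b2} ∩ {b0,b3} = {b0}; idom=b0
  b5: preds {b1,b2,b4}: {b0,b1} ∩ {b0,b1,b2} ∩ {b0,b4} = {b0}; idom=b0
  b7: preds {b4,b5}: {b0,b4} ∩ {b0,b5} = {b0}; idom=b0
  b8: preds {b0,b5,b6}: {b0} ∩ {b0,b5} ∩ {b0,b5,b6} = {b0}; idom=b0

Frontier:
  join b3 pred b0: · stop@b0
  join b3 pred b1: b1 stop@b0
  join b4 pred b2: b2→b1 stop@b0
  join b4 pred b3: b3 stop@b0
  join b5 pred b1: b1 stop@b0
  join b5 pred b2: b2→b1 stop@b0
  join b5 pred b4: b4 stop@b0
  join b7 pred b4: b4 stop@b0
  join b7 pred b5: b5 stop@b0
  join b8 pred b0: · stop@b0
  join b8 pred b5: b5 stop@b0
  join b8 pred b6: b6→b5 stop@b0
  b0: DF=∅
  b1: DF={b3,b4,b5}
  b2: DF={b4,b5}
  b3: DF={b4}
  b4: DF={b5,b7}
  b5: DF={b7,b8}
  b6: DF={b8}
  b7: DF=∅
  b8: DF=∅

φ for y: defs {b0,b3,b4,b6,b7,b8}
  DF⁺ = {b4,b5,b7,b8}

Answer: ["b4", "b5", "b7", "b8"]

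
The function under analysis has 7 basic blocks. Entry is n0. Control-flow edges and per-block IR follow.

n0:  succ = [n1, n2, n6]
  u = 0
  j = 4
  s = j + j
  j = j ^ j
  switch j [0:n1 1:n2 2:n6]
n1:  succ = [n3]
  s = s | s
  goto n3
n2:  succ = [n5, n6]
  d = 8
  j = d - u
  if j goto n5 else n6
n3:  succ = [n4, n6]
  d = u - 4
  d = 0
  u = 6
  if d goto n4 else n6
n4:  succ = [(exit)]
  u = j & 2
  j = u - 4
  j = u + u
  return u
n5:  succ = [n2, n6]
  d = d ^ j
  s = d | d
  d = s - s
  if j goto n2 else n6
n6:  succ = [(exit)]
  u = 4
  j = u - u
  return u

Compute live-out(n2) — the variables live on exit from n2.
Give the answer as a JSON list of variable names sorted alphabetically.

Answer: ["d", "j", "u"]

Working:
Block summaries:
  n0: def={j,s,u} ue=∅
  n1: def={s} ue={s}
  n2: def={d,j} ue={u}
  n3: def={d,u} ue={u}
  n4: def={j,u} ue={j}
  n5: def={d,s} ue={d,j}
  n6: def={j,u} ue=∅

Backward fixpoint:
  live n0: ∅→{j,s,u}
  live n1: {j,s,u}→{j,u}
  live n2: {u}→{d,j,u}
  live n3: {j,u}→{j}
  live n4: {j}→∅
  live n5: {d,j,u}→{u}
  live n6: ∅→∅

live-out(n2) = ["d", "j", "u"]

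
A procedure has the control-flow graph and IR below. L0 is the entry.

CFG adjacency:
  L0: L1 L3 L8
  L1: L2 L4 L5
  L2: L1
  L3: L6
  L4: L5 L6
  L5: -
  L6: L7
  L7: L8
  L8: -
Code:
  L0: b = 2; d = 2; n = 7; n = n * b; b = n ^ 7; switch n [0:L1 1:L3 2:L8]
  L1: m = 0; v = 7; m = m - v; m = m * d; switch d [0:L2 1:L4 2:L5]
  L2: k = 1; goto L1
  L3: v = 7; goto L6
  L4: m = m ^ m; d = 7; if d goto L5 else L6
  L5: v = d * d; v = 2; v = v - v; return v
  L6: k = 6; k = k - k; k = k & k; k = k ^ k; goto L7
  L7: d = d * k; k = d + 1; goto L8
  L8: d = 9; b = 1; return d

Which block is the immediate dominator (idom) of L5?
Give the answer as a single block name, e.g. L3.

Answer: L1

Analysis:
idom tree: L1←L0 L2←L1 L3←L0 L4←L1 L5←L1 L6←L0 L7←L6 L8←L0
Dom at joins:
  L1: preds {L0,L2}: {L0} ∩ {L0,L1,L2} = {L0}; idom=L0
  L5: preds {L1,L4}: {L0,L1} ∩ {L0,L1,L4} = {L0,L1}; idom=L1
  L6: preds {L3,L4}: {L0,L3} ∩ {L0,L1,L4} = {L0}; idom=L0
  L8: preds {L0,L7}: {L0} ∩ {L0,L6,L7} = {L0}; idom=L0

idom(L5) = L1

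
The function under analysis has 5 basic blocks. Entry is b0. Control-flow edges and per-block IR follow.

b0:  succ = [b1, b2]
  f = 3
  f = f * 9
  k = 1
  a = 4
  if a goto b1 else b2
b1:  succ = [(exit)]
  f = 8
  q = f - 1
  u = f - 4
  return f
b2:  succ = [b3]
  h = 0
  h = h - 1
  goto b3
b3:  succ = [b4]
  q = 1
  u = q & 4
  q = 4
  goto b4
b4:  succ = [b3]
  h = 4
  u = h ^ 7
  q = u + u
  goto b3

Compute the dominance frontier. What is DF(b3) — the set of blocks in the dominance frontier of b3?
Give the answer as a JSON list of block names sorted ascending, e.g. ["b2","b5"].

idom tree: b1←b0 b2←b0 b3←b2 b4←b3
Dom∩ at merges:
  b3: preds {b2,b4}: {b0,b2} ∩ {b0,b2,b3,b4} = {b0,b2}; idom=b2

DF walk-up:
  join b3 pred b2: · stop@b2
  join b3 pred b4: b4→b3 stop@b2
  b0 → ∅
  b1 → ∅
  b2 → ∅
  b3 → {b3}
  b4 → {b3}

DF(b3) = ["b3"]

Answer: ["b3"]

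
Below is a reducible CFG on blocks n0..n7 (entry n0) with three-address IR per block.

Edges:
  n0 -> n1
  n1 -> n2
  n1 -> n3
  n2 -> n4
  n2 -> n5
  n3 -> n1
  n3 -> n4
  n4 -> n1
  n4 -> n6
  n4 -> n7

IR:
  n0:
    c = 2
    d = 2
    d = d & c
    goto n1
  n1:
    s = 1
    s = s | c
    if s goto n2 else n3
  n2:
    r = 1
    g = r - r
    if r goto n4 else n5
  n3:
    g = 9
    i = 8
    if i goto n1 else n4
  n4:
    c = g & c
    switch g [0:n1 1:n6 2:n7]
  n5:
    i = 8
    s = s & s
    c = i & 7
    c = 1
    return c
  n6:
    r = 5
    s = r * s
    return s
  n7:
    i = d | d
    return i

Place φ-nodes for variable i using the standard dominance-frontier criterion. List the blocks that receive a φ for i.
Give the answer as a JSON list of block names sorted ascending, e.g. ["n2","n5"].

idom tree: n1←n0 n2←n1 n3←n1 n4←n1 n5←n2 n6←n4 n7←n4
Join-block Dom:
  n1: preds {n0,n3,n4}: {n0} ∩ {n0,n1,n3} ∩ {n0,n1,n4} = {n0}; idom=n0
  n4: preds {n2,n3}: {n0,n1,n2} ∩ {n0,n1,n3} = {n0,n1}; idom=n1

Frontier:
  join n1 pred n0: · stop@n0
  join n1 pred n3: n3→n1 stop@n0
  join n1 pred n4: n4→n1 stop@n0
  join n4 pred n2: n2 stop@n1
  join n4 pred n3: n3 stop@n1
  n0 → ∅
  n1 → {n1}
  n2 → {n4}
  n3 → {n1,n4}
  n4 → {n1}
  n5 → ∅
  n6 → ∅
  n7 → ∅

φ for i: defs {n3,n5,n7}
  DF⁺ = {n1,n4}

Answer: ["n1", "n4"]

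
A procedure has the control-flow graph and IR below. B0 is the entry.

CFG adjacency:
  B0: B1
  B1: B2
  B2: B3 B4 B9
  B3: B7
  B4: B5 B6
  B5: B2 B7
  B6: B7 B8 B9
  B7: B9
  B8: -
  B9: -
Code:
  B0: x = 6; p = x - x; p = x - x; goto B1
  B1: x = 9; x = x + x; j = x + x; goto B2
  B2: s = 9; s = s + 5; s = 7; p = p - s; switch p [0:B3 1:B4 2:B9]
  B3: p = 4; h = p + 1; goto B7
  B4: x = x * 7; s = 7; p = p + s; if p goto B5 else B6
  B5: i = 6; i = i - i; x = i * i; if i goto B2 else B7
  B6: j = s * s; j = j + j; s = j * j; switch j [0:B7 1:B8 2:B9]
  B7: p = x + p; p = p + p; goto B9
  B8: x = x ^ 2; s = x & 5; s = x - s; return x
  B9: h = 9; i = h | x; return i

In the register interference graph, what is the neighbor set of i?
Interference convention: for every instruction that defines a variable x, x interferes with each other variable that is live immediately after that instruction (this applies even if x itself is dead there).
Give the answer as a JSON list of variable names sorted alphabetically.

Answer: ["p", "x"]

Working:
def/use:
  B0 def {p,x} use ∅
  B1 def {j,x} use ∅
  B2 def {p,s} use {p}
  B3 def {h,p} use ∅
  B4 def {p,s,x} use {p,x}
  B5 def {i,x} use ∅
  B6 def {j,s} use {s}
  B7 def {p} use {p,x}
  B8 def {s,x} use {x}
  B9 def {h,i} use {x}

Liveness:
  B0 li=∅ lo={p}
  B1 li={p} lo={p,x}
  B2 li={p,x} lo={p,x}
  B3 li={x} lo={p,x}
  B4 li={p,x} lo={p,s,x}
  B5 li={p} lo={p,x}
  B6 li={p,s,x} lo={p,x}
  B7 li={p,x} lo={x}
  B8 li={x} lo=∅
  B9 li={x} lo=∅

Interference:
  h: {p,x}
  i: {p,x}
  j: {p,s,x}
  p: {h,i,j,s,x}
  s: {j,p,x}
  x: {h,i,j,p,s}

N(i) = ["p", "x"]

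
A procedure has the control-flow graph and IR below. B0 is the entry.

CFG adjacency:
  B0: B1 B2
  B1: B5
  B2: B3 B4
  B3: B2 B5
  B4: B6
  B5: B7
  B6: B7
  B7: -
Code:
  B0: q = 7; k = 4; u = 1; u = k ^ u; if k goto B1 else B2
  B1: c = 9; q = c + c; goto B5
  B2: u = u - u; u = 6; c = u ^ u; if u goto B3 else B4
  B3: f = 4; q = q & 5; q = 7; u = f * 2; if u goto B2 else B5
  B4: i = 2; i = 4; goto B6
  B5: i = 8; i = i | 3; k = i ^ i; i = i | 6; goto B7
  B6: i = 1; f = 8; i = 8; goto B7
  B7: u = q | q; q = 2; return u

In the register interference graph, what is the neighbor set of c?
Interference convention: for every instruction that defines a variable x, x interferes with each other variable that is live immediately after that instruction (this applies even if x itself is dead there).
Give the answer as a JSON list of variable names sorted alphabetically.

Answer: ["q", "u"]

Analysis:
Per-block:
  B0 def {k,q,u} use ∅
  B1 def {c,q} use ∅
  B2 def {c,u} use {u}
  B3 def {f,q,u} use {q}
  B4 def {i} use ∅
  B5 def {i,k} use ∅
  B6 def {f,i} use ∅
  B7 def {q,u} use {q}

Live sets:
  B0 li=∅ lo={q,u}
  B1 li=∅ lo={q}
  B2 li={q,u} lo={q}
  B3 li={q} lo={q,u}
  B4 li={q} lo={q}
  B5 li={q} lo={q}
  B6 li={q} lo={q}
  B7 li={q} lo=∅

Conflict graph:
  c — {q,u}
  f — {q}
  i — {k,q}
  k — {i,q,u}
  q — {c,f,i,k,u}
  u — {c,k,q}

N(c) = ["q", "u"]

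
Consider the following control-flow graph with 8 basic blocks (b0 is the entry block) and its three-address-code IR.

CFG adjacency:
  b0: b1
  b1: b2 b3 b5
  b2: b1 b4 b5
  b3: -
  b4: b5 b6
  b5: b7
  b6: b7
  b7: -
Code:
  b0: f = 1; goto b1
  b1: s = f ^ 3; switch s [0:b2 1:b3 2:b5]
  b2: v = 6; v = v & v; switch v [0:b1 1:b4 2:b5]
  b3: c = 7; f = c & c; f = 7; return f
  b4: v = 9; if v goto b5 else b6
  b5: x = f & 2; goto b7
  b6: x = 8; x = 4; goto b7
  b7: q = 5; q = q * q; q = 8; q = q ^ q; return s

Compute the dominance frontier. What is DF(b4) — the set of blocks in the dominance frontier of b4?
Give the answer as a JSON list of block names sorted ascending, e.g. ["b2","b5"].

idom tree: b1←b0 b2←b1 b3←b1 b4←b2 b5←b1 b6←b4 b7←b1
Join-block Dom:
  b1: preds {b0,b2}: {b0} ∩ {b0,b1,b2} = {b0}; idom=b0
  b5: preds {b1,b2,b4}: {b0,b1} ∩ {b0,b1,b2} ∩ {b0,b1,b2,b4} = {b0,b1}; idom=b1
  b7: preds {b5,b6}: {b0,b1,b5} ∩ {b0,b1,b2,b4,b6} = {b0,b1}; idom=b1

DF derivation:
  b1←b0: walk · to b0
  b1←b2: walk b2→b1 to b0
  b5←b1: walk · to b1
  b5←b2: walk b2 to b1
  b5←b4: walk b4→b2 to b1
  b7←b5: walk b5 to b1
  b7←b6: walk b6→b4→b2 to b1
  DF(b0)=∅
  DF(b1)={b1}
  DF(b2)={b1,b5,b7}
  DF(b3)=∅
  DF(b4)={b5,b7}
  DF(b5)={b7}
  DF(b6)={b7}
  DF(b7)=∅

DF(b4) = ["b5", "b7"]

Answer: ["b5", "b7"]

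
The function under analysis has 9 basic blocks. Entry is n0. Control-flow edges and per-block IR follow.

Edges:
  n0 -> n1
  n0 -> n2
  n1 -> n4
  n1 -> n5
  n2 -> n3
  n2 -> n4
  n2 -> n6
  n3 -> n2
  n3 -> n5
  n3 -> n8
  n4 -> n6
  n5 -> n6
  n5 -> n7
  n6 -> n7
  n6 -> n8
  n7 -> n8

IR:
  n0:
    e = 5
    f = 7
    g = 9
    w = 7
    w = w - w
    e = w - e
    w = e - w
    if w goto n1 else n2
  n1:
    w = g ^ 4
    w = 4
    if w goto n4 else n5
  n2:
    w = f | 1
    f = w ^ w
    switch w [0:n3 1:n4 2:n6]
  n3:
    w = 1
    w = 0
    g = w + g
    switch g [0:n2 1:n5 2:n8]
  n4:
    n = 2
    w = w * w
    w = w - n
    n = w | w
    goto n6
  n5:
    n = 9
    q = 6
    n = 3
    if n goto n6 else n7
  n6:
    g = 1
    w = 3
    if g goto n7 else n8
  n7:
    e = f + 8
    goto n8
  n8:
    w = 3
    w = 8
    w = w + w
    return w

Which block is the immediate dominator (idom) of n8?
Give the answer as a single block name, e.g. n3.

idom tree: n1←n0 n2←n0 n3←n2 n4←n0 n5←n0 n6←n0 n7←n0 n8←n0
Join-block Dom:
  n2: preds {n0,n3}: {n0} ∩ {n0,n2,n3} = {n0}; idom=n0
  n4: preds {n1,n2}: {n0,n1} ∩ {n0,n2} = {n0}; idom=n0
  n5: preds {n1,n3}: {n0,n1} ∩ {n0,n2,n3} = {n0}; idom=n0
  n6: preds {n2,n4,n5}: {n0,n2} ∩ {n0,n4} ∩ {n0,n5} = {n0}; idom=n0
  n7: preds {n5,n6}: {n0,n5} ∩ {n0,n6} = {n0}; idom=n0
  n8: preds {n3,n6,n7}: {n0,n2,n3} ∩ {n0,n6} ∩ {n0,n7} = {n0}; idom=n0

idom(n8) = n0

Answer: n0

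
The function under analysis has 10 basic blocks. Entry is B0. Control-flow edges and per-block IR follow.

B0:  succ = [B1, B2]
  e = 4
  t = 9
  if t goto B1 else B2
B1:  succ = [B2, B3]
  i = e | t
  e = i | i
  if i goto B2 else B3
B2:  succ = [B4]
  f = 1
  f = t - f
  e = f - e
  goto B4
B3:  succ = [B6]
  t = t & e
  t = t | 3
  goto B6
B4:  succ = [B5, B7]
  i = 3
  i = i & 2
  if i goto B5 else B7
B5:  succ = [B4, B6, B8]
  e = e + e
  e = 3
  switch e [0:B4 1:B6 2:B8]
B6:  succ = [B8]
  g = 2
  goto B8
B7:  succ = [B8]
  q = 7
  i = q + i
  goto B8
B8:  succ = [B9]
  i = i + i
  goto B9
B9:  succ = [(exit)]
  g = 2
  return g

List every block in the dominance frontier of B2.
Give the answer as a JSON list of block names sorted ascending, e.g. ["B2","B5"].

Answer: ["B6", "B8"]

Working:
idom tree: B1←B0 B2←B0 B3←B1 B4←B2 B5←B4 B6←B0 B7←B4 B8←B0 B9←B8
Dom∩ at merges:
  B2: preds {B0,B1}: {B0} ∩ {B0,B1} = {B0}; idom=B0
  B4: preds {B2,B5}: {B0,B2} ∩ {B0,B2,B4,B5} = {B0,B2}; idom=B2
  B6: preds {B3,B5}: {B0,B1,B3} ∩ {B0,B2,B4,B5} = {B0}; idom=B0
  B8: preds {B5,B6,B7}: {B0,B2,B4,B5} ∩ {B0,B6} ∩ {B0,B2,B4,B7} = {B0}; idom=B0

DF derivation:
  B2←B0: walk · to B0
  B2←B1: walk B1 to B0
  B4←B2: walk · to B2
  B4←B5: walk B5→B4 to B2
  B6←B3: walk B3→B1 to B0
  B6←B5: walk B5→B4→B2 to B0
  B8←B5: walk B5→B4→B2 to B0
  B8←B6: walk B6 to B0
  B8←B7: walk B7→B4→B2 to B0
  B0: DF=∅
  B1: DF={B2,B6}
  B2: DF={B6,B8}
  B3: DF={B6}
  B4: DF={B4,B6,B8}
  B5: DF={B4,B6,B8}
  B6: DF={B8}
  B7: DF={B8}
  B8: DF=∅
  B9: DF=∅

DF(B2) = ["B6", "B8"]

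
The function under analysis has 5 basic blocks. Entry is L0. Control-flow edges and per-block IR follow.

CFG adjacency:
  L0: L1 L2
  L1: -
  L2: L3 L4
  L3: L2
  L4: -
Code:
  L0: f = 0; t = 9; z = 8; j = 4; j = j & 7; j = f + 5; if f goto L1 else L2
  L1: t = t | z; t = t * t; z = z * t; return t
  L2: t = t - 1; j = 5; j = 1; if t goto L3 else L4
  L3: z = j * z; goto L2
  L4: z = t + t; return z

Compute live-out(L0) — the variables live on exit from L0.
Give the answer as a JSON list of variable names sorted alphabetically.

Answer: ["t", "z"]

Derivation:
Per-block:
  L0: {f,j,t,z} / ∅
  L1: {t,z} / {t,z}
  L2: {j,t} / {t}
  L3: {z} / {j,z}
  L4: {z} / {t}

Backward fixpoint:
  L0: in=∅ out={t,z}
  L1: in={t,z} out=∅
  L2: in={t,z} out={j,t,z}
  L3: in={j,t,z} out={t,z}
  L4: in={t} out=∅

live-out(L0) = ["t", "z"]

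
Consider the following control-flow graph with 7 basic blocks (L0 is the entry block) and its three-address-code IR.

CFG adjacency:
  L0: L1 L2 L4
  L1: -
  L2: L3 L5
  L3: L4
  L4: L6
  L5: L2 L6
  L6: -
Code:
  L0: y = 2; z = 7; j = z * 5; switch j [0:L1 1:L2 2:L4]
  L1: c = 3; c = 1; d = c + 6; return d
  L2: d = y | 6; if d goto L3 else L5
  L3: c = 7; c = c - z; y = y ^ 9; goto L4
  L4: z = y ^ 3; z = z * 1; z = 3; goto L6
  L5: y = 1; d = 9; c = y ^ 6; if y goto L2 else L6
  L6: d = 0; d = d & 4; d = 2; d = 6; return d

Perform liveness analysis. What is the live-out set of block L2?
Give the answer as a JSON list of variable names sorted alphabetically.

Answer: ["y", "z"]

Analysis:
def/use:
  L0 def {j,y,z} use ∅
  L1 def {c,d} use ∅
  L2 def {d} use {y}
  L3 def {c,y} use {y,z}
  L4 def {z} use {y}
  L5 def {c,d,y} use ∅
  L6 def {d} use ∅

Live sets:
  L0: in=∅ out={y,z}
  L1: in=∅ out=∅
  L2: in={y,z} out={y,z}
  L3: in={y,z} out={y}
  L4: in={y} out=∅
  L5: in={z} out={y,z}
  L6: in=∅ out=∅

live-out(L2) = ["y", "z"]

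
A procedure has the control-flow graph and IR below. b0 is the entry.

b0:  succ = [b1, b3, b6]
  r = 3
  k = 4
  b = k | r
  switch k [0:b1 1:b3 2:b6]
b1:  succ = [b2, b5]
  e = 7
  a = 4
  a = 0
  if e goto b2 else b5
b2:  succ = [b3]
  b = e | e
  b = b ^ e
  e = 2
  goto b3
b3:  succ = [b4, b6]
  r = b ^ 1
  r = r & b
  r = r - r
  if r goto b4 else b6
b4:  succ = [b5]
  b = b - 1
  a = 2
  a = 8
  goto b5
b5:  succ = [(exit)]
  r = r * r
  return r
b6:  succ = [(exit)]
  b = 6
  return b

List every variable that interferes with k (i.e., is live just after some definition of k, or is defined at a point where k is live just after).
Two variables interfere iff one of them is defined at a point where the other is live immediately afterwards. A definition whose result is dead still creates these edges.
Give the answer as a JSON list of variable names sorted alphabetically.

Answer: ["b", "r"]

Derivation:
Per-block:
  b0 def {b,k,r} use ∅
  b1 def {a,e} use ∅
  b2 def {b,e} use {e}
  b3 def {r} use {b}
  b4 def {a,b} use {b}
  b5 def {r} use {r}
  b6 def {b} use ∅

Live sets:
  b0 li=∅ lo={b,r}
  b1 li={r} lo={e,r}
  b2 li={e} lo={b}
  b3 li={b} lo={b,r}
  b4 li={b,r} lo={r}
  b5 li={r} lo=∅
  b6 li=∅ lo=∅

Interference:
  a — {e,r}
  b — {e,k,r}
  e — {a,b,r}
  k — {b,r}
  r — {a,b,e,k}

N(k) = ["b", "r"]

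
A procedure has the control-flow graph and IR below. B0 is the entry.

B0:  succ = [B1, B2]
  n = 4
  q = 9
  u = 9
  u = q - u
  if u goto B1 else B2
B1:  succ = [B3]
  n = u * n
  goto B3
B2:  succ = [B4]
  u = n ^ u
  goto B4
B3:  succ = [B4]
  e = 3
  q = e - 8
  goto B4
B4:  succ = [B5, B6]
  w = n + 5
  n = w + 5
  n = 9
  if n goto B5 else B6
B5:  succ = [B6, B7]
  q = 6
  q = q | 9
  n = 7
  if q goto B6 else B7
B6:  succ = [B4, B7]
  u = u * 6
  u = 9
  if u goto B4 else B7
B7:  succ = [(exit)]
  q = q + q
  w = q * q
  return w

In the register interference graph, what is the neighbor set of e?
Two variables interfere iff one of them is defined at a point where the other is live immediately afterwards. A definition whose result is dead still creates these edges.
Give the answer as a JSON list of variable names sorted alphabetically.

Answer: ["n", "u"]

Working:
def/use:
  B0: def={n,q,u} ue=∅
  B1: def={n} ue={n,u}
  B2: def={u} ue={n,u}
  B3: def={e,q} ue=∅
  B4: def={n,w} ue={n}
  B5: def={n,q} ue=∅
  B6: def={u} ue={u}
  B7: def={q,w} ue={q}

Backward fixpoint:
  B0: in=∅ out={n,q,u}
  B1: in={n,u} out={n,u}
  B2: in={n,q,u} out={n,q,u}
  B3: in={n,u} out={n,q,u}
  B4: in={n,q,u} out={n,q,u}
  B5: in={u} out={n,q,u}
  B6: in={n,q,u} out={n,q,u}
  B7: in={q} out=∅

Interference:
  e↔{n,u}
  n↔{e,q,u}
  q↔{n,u,w}
  u↔{e,n,q,w}
  w↔{q,u}

N(e) = ["n", "u"]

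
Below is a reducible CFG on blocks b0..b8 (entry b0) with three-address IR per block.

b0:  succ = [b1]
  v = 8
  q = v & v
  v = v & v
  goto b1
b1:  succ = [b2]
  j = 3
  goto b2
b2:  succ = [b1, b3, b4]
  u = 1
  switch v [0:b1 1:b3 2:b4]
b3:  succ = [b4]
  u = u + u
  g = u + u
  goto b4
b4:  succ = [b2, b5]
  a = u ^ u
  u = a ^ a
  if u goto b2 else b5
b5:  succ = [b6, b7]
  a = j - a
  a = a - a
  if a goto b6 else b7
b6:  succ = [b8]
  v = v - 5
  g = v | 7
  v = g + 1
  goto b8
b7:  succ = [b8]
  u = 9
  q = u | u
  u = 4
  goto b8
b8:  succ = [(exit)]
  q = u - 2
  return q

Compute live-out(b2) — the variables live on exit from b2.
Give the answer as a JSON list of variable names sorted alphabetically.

Answer: ["j", "u", "v"]

Working:
Per-block:
  b0: def={q,v} ue=∅
  b1: def={j} ue=∅
  b2: def={u} ue={v}
  b3: def={g,u} ue={u}
  b4: def={a,u} ue={u}
  b5: def={a} ue={a,j}
  b6: def={g,v} ue={v}
  b7: def={q,u} ue=∅
  b8: def={q} ue={u}

Backward fixpoint:
  b0 li=∅ lo={v}
  b1 li={v} lo={j,v}
  b2 li={j,v} lo={j,u,v}
  b3 li={j,u,v} lo={j,u,v}
  b4 li={j,u,v} lo={a,j,u,v}
  b5 li={a,j,u,v} lo={u,v}
  b6 li={u,v} lo={u}
  b7 li=∅ lo={u}
  b8 li={u} lo=∅

live-out(b2) = ["j", "u", "v"]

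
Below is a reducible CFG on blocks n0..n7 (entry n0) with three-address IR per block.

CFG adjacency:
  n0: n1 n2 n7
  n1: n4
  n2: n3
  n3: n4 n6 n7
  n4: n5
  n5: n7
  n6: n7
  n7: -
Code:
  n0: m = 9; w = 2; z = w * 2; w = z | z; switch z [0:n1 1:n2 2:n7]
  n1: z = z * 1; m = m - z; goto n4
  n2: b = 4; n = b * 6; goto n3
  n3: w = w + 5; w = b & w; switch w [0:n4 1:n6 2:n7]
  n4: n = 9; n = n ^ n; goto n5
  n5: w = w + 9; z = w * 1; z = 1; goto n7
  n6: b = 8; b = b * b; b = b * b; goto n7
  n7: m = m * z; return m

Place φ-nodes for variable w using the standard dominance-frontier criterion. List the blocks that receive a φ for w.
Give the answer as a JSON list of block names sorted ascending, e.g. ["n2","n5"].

Answer: ["n4", "n7"]

Derivation:
idom tree: n1←n0 n2←n0 n3←n2 n4←n0 n5←n4 n6←n3 n7←n0
Join-block Dom:
  n4: preds {n1,n3}: {n0,n1} ∩ {n0,n2,n3} = {n0}; idom=n0
  n7: preds {n0,n3,n5,n6}: {n0} ∩ {n0,n2,n3} ∩ {n0,n4,n5} ∩ {n0,n2,n3,n6} = {n0}; idom=n0

Frontier:
  join n4 pred n1: n1 stop@n0
  join n4 pred n3: n3→n2 stop@n0
  join n7 pred n0: · stop@n0
  join n7 pred n3: n3→n2 stop@n0
  join n7 pred n5: n5→n4 stop@n0
  join n7 pred n6: n6→n3→n2 stop@n0
  n0: DF=∅
  n1: DF={n4}
  n2: DF={n4,n7}
  n3: DF={n4,n7}
  n4: DF={n7}
  n5: DF={n7}
  n6: DF={n7}
  n7: DF=∅

φ for w: defs {n0,n3,n5}
  DF⁺ = {n4,n7}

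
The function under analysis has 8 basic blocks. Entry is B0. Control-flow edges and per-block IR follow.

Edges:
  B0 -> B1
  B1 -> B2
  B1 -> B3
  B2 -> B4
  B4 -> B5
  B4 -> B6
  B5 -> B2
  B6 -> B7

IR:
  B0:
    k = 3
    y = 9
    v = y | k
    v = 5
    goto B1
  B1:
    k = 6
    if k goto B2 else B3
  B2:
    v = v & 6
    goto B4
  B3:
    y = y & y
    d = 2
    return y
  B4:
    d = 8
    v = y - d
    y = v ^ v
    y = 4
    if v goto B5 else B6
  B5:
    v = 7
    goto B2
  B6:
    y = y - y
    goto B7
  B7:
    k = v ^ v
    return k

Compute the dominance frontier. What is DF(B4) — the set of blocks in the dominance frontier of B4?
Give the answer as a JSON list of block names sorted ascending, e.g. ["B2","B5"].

idom tree: B1←B0 B2←B1 B3←B1 B4←B2 B5←B4 B6←B4 B7←B6
Dom∩ at merges:
  B2: preds {B1,B5}: {B0,B1} ∩ {B0,B1,B2,B4,B5} = {B0,B1}; idom=B1

Frontier:
  B2←B1: walk · to B1
  B2←B5: walk B5→B4→B2 to B1
  B0: DF=∅
  B1: DF=∅
  B2: DF={B2}
  B3: DF=∅
  B4: DF={B2}
  B5: DF={B2}
  B6: DF=∅
  B7: DF=∅

DF(B4) = ["B2"]

Answer: ["B2"]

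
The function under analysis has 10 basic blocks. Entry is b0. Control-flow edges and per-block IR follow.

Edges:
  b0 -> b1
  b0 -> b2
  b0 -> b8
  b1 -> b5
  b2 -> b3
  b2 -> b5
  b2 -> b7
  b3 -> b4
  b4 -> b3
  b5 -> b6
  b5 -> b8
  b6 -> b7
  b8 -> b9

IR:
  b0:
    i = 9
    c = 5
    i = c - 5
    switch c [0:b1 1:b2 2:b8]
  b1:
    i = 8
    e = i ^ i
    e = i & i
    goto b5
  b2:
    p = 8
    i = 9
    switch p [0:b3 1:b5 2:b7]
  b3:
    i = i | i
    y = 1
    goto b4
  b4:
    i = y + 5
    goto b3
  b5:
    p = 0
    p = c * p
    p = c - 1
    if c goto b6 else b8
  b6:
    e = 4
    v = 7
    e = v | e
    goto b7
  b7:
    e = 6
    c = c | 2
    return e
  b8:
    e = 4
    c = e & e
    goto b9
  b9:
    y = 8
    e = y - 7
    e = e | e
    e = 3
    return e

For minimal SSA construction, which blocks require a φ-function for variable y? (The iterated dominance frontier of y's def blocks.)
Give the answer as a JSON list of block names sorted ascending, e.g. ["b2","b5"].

Answer: ["b3"]

Working:
idom tree: b1←b0 b2←b0 b3←b2 b4←b3 b5←b0 b6←b5 b7←b0 b8←b0 b9←b8
Join-block Dom:
  b3: preds {b2,b4}: {b0,b2} ∩ {b0,b2,b3,b4} = {b0,b2}; idom=b2
  b5: preds {b1,b2}: {b0,b1} ∩ {b0,b2} = {b0}; idom=b0
  b7: preds {b2,b6}: {b0,b2} ∩ {b0,b5,b6} = {b0}; idom=b0
  b8: preds {b0,b5}: {b0} ∩ {b0,b5} = {b0}; idom=b0

DF derivation:
  join b3 pred b2: · stop@b2
  join b3 pred b4: b4→b3 stop@b2
  join b5 pred b1: b1 stop@b0
  join b5 pred b2: b2 stop@b0
  join b7 pred b2: b2 stop@b0
  join b7 pred b6: b6→b5 stop@b0
  join b8 pred b0: · stop@b0
  join b8 pred b5: b5 stop@b0
  b0: DF=∅
  b1: DF={b5}
  b2: DF={b5,b7}
  b3: DF={b3}
  b4: DF={b3}
  b5: DF={b7,b8}
  b6: DF={b7}
  b7: DF=∅
  b8: DF=∅
  b9: DF=∅

φ for y: defs {b3,b9}
  DF⁺ = {b3}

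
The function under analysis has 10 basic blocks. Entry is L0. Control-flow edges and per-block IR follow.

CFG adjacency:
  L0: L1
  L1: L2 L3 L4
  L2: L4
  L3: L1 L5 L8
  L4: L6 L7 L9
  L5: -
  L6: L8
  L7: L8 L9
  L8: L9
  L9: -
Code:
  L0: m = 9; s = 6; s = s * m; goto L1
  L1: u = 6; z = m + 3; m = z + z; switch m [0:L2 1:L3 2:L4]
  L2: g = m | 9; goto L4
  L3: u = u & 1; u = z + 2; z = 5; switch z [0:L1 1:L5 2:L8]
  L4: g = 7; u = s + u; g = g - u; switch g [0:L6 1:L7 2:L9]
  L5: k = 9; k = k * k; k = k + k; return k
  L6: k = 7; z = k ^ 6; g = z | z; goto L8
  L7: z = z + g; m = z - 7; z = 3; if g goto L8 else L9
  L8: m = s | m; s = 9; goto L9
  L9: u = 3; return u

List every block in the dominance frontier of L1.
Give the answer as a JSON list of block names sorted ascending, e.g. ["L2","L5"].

Answer: ["L1"]

Working:
idom tree: L1←L0 L2←L1 L3←L1 L4←L1 L5←L3 L6←L4 L7←L4 L8←L1 L9←L1
Dom at joins:
  L1: preds {L0,L3}: {L0} ∩ {L0,L1,L3} = {L0}; idom=L0
  L4: preds {L1,L2}: {L0,L1} ∩ {L0,L1,L2} = {L0,L1}; idom=L1
  L8: preds {L3,L6,L7}: {L0,L1,L3} ∩ {L0,L1,L4,L6} ∩ {L0,L1,L4,L7} = {L0,L1}; idom=L1
  L9: preds {L4,L7,L8}: {L0,L1,L4} ∩ {L0,L1,L4,L7} ∩ {L0,L1,L8} = {L0,L1}; idom=L1

DF derivation:
  L1←L0: walk · to L0
  L1←L3: walk L3→L1 to L0
  L4←L1: walk · to L1
  L4←L2: walk L2 to L1
  L8←L3: walk L3 to L1
  L8←L6: walk L6→L4 to L1
  L8←L7: walk L7→L4 to L1
  L9←L4: walk L4 to L1
  L9←L7: walk L7→L4 to L1
  L9←L8: walk L8 to L1
  L0: DF=∅
  L1: DF={L1}
  L2: DF={L4}
  L3: DF={L1,L8}
  L4: DF={L8,L9}
  L5: DF=∅
  L6: DF={L8}
  L7: DF={L8,L9}
  L8: DF={L9}
  L9: DF=∅

DF(L1) = ["L1"]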